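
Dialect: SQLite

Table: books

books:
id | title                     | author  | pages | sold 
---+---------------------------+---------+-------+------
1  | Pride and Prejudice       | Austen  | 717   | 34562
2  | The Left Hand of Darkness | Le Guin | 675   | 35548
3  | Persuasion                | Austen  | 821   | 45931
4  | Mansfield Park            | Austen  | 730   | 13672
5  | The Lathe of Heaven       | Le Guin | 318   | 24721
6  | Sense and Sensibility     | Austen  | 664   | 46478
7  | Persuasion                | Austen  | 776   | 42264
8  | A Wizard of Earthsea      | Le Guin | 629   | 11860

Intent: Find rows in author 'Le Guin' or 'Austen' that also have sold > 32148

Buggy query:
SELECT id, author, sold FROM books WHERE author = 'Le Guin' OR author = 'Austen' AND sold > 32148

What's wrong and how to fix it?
Bug: AND binds tighter than OR, so this parses as author = 'Le Guin' OR (author = 'Austen' AND sold > 32148)

Fix: Add parentheses around the OR so the AND applies to both alternatives

Corrected query:
SELECT id, author, sold FROM books WHERE (author = 'Le Guin' OR author = 'Austen') AND sold > 32148

Result:
id | author  | sold 
---+---------+------
1  | Austen  | 34562
2  | Le Guin | 35548
3  | Austen  | 45931
6  | Austen  | 46478
7  | Austen  | 42264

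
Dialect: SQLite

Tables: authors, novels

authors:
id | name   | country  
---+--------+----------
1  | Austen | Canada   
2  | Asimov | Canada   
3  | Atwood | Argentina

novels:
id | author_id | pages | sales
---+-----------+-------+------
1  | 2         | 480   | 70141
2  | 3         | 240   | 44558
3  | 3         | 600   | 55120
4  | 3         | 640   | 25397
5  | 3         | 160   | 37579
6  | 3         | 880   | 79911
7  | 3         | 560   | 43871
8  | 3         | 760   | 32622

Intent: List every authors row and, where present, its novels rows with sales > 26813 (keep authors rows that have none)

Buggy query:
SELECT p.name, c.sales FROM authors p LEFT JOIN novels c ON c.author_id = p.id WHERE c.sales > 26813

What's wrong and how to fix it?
Bug: A WHERE condition on the right-hand table after LEFT JOIN drops unmatched parents

Fix: Move the right-table condition into the ON clause so unmatched parents are kept

Corrected query:
SELECT p.name, c.sales FROM authors p LEFT JOIN novels c ON c.author_id = p.id AND c.sales > 26813

Result:
name   | sales
-------+------
Austen | NULL 
Asimov | 70141
Atwood | 32622
Atwood | 37579
Atwood | 43871
Atwood | 44558
Atwood | 55120
Atwood | 79911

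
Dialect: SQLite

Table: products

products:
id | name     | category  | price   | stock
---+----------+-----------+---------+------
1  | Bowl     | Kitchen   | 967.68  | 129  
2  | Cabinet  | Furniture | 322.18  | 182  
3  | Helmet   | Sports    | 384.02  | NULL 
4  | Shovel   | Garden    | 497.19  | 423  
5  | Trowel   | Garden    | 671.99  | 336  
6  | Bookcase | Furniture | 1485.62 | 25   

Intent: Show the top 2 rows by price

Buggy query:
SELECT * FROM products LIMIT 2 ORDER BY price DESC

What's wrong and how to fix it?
Bug: LIMIT must come after ORDER BY

Fix: Sort with ORDER BY, then apply LIMIT

Corrected query:
SELECT * FROM products ORDER BY price DESC LIMIT 2

Result:
id | name     | category  | price   | stock
---+----------+-----------+---------+------
6  | Bookcase | Furniture | 1485.62 | 25   
1  | Bowl     | Kitchen   | 967.68  | 129  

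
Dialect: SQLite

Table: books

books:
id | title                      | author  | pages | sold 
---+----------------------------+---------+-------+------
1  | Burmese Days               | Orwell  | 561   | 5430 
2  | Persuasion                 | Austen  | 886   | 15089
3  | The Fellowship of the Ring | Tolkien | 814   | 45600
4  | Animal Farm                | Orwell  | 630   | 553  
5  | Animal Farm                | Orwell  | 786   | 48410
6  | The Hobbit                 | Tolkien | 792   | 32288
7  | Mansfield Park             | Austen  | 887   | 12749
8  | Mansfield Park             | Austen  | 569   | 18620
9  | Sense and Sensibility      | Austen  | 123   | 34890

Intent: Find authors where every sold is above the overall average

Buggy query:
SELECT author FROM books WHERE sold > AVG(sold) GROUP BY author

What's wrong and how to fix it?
Bug: WHERE evaluates per row before aggregation, so AVG() is unavailable

Fix: Use a subquery for AVG and a HAVING MIN(...) filter so the condition holds for every row in the group

Corrected query:
SELECT author FROM books GROUP BY author HAVING MIN(sold) > (SELECT AVG(sold) FROM books)

Result:
author 
-------
Tolkien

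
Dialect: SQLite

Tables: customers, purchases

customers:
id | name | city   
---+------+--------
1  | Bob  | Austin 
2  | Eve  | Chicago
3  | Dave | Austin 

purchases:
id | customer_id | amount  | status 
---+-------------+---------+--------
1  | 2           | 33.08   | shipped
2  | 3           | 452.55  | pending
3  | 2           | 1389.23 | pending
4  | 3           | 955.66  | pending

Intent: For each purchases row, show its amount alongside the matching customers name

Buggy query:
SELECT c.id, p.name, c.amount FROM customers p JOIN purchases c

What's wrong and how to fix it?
Bug: Missing join condition: each purchases row is matched to all customers rows instead of just its own

Fix: Add ON c.customer_id = p.id to the JOIN

Corrected query:
SELECT c.id, p.name, c.amount FROM customers p JOIN purchases c ON c.customer_id = p.id

Result:
id | name | amount 
---+------+--------
1  | Eve  | 33.08  
2  | Dave | 452.55 
3  | Eve  | 1389.23
4  | Dave | 955.66 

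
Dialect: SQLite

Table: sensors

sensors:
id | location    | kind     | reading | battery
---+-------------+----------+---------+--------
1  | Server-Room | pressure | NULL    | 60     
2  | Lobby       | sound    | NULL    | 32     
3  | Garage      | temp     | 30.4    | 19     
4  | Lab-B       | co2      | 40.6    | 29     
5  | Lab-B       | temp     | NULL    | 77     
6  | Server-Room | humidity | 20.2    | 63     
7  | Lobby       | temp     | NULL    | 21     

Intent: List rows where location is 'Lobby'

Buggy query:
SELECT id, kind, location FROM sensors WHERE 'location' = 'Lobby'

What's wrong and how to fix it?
Bug: 'location' in single quotes is a string literal, not the column; the comparison is literal-vs-literal and never true

Fix: Remove the quotes around the column name (or use double quotes for an identifier)

Corrected query:
SELECT id, kind, location FROM sensors WHERE location = 'Lobby'

Result:
id | kind  | location
---+-------+---------
2  | sound | Lobby   
7  | temp  | Lobby   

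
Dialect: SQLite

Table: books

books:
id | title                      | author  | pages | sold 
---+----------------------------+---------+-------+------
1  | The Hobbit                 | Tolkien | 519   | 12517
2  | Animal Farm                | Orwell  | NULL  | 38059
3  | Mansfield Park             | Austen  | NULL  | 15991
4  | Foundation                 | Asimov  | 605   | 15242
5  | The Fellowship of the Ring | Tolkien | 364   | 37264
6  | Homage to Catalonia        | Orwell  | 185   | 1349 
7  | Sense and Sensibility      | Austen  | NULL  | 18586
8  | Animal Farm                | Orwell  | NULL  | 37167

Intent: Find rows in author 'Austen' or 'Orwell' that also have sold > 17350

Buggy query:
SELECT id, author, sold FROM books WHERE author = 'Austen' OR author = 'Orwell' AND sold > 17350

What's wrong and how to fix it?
Bug: Without parentheses, AND is evaluated before OR, so the sold filter only applies to the 'Orwell' branch

Fix: Add parentheses around the OR so the AND applies to both alternatives

Corrected query:
SELECT id, author, sold FROM books WHERE (author = 'Austen' OR author = 'Orwell') AND sold > 17350

Result:
id | author | sold 
---+--------+------
2  | Orwell | 38059
7  | Austen | 18586
8  | Orwell | 37167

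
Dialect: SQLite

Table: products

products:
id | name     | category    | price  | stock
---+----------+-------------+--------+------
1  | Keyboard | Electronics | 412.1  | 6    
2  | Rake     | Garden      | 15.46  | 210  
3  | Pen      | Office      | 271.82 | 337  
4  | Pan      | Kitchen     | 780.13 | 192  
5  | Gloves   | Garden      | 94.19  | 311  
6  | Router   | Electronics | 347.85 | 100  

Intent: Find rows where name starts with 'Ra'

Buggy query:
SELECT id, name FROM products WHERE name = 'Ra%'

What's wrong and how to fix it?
Bug: Wildcards only work with LIKE; '=' treats '%' as a literal character

Fix: Replace '=' with LIKE so 'Ra%' is treated as a pattern

Corrected query:
SELECT id, name FROM products WHERE name LIKE 'Ra%'

Result:
id | name
---+-----
2  | Rake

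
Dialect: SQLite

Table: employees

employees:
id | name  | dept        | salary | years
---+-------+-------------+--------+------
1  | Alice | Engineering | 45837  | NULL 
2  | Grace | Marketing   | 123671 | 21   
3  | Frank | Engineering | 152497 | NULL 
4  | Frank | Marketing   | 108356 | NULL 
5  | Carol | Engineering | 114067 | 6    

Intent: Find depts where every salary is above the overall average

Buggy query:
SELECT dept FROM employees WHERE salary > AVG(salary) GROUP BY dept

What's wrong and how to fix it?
Bug: WHERE evaluates per row before aggregation, so AVG() is unavailable

Fix: Compute the overall average in a scalar subquery and compare each group's MIN against it in HAVING

Corrected query:
SELECT dept FROM employees GROUP BY dept HAVING MIN(salary) > (SELECT AVG(salary) FROM employees)

Result:
(no rows)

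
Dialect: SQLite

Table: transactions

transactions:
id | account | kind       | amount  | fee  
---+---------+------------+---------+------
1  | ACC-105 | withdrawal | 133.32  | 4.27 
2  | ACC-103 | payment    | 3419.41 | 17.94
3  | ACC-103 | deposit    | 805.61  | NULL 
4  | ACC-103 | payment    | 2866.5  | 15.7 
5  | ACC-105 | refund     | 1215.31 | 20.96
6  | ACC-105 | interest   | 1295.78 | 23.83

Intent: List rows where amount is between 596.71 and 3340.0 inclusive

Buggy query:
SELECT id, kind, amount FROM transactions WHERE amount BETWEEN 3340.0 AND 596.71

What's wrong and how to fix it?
Bug: BETWEEN expects the lower bound first; with 3340.0 AND 596.71 the range is empty

Fix: Write BETWEEN 596.71 AND 3340.0

Corrected query:
SELECT id, kind, amount FROM transactions WHERE amount BETWEEN 596.71 AND 3340.0

Result:
id | kind     | amount 
---+----------+--------
3  | deposit  | 805.61 
4  | payment  | 2866.5 
5  | refund   | 1215.31
6  | interest | 1295.78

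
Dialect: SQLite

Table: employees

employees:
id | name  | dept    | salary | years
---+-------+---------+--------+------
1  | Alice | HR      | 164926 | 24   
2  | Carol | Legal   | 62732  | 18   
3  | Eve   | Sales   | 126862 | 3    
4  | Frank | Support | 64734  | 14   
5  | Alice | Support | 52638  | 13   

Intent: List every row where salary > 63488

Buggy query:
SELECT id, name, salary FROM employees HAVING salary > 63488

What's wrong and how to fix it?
Bug: HAVING filters the output of aggregation, but this query has no GROUP BY and no aggregate functions, so SQLite rejects it (HAVING clause on a non-aggregate query); the condition here is per row

Fix: Replace HAVING with WHERE since the condition applies to individual rows

Corrected query:
SELECT id, name, salary FROM employees WHERE salary > 63488

Result:
id | name  | salary
---+-------+-------
1  | Alice | 164926
3  | Eve   | 126862
4  | Frank | 64734 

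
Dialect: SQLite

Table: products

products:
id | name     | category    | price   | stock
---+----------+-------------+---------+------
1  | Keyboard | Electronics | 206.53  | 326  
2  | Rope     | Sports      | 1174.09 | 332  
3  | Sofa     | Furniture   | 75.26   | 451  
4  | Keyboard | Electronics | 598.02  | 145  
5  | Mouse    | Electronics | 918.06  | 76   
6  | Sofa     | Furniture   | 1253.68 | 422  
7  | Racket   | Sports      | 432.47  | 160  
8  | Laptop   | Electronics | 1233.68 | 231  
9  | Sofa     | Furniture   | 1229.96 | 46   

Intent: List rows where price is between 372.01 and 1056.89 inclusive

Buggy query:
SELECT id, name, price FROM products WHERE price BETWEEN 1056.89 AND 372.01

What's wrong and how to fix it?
Bug: The bounds are reversed; BETWEEN a AND b requires a <= b to match anything

Fix: Write BETWEEN 372.01 AND 1056.89

Corrected query:
SELECT id, name, price FROM products WHERE price BETWEEN 372.01 AND 1056.89

Result:
id | name     | price 
---+----------+-------
4  | Keyboard | 598.02
5  | Mouse    | 918.06
7  | Racket   | 432.47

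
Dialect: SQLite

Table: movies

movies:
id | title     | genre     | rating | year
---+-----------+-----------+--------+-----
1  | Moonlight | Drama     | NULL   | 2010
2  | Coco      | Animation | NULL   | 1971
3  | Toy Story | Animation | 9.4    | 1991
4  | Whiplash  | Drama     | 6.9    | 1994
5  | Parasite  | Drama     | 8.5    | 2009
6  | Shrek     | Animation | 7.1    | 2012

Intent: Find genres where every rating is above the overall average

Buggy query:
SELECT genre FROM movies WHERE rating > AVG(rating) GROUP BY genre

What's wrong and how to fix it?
Bug: WHERE evaluates per row before aggregation, so AVG() is unavailable

Fix: Compute the overall average in a scalar subquery and compare each group's MIN against it in HAVING

Corrected query:
SELECT genre FROM movies GROUP BY genre HAVING MIN(rating) > (SELECT AVG(rating) FROM movies)

Result:
(no rows)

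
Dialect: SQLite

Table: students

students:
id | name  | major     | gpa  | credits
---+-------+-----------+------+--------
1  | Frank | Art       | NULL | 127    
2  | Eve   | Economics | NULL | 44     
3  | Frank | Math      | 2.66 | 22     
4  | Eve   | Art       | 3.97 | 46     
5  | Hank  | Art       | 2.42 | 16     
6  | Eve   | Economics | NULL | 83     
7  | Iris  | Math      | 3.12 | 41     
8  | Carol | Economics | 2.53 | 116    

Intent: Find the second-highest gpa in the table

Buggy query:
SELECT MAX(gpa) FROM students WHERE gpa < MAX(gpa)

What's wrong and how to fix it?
Bug: The inner MAX is an aggregate inside WHERE, which is not allowed

Fix: Put the inner MAX in a scalar subquery

Corrected query:
SELECT MAX(gpa) FROM students WHERE gpa < (SELECT MAX(gpa) FROM students)

Result:
MAX(gpa)
--------
3.12    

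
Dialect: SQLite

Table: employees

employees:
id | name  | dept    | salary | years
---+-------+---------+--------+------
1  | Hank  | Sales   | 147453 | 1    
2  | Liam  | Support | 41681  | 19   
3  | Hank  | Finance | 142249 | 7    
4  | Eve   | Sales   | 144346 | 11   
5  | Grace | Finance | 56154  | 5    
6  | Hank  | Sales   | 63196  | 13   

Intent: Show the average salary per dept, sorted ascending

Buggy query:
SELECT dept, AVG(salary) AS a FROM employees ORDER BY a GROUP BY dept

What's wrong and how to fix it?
Bug: GROUP BY must precede ORDER BY

Fix: Reorder: SELECT … FROM … GROUP BY … ORDER BY …

Corrected query:
SELECT dept, AVG(salary) AS a FROM employees GROUP BY dept ORDER BY a

Result:
dept    | a            
--------+--------------
Support | 41681        
Finance | 99201.5      
Sales   | 118331.666667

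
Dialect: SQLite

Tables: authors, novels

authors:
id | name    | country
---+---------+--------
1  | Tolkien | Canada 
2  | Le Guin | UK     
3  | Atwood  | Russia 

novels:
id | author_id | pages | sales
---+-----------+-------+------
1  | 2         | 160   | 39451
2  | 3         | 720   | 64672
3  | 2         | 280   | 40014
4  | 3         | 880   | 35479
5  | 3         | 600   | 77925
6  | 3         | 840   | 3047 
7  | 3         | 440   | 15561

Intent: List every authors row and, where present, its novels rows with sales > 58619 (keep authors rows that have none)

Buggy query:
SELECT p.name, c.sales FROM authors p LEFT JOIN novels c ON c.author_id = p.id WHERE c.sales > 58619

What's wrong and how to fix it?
Bug: A WHERE condition on the right-hand table after LEFT JOIN drops unmatched parents

Fix: Move the right-table condition into the ON clause so unmatched parents are kept

Corrected query:
SELECT p.name, c.sales FROM authors p LEFT JOIN novels c ON c.author_id = p.id AND c.sales > 58619

Result:
name    | sales
--------+------
Tolkien | NULL 
Le Guin | NULL 
Atwood  | 64672
Atwood  | 77925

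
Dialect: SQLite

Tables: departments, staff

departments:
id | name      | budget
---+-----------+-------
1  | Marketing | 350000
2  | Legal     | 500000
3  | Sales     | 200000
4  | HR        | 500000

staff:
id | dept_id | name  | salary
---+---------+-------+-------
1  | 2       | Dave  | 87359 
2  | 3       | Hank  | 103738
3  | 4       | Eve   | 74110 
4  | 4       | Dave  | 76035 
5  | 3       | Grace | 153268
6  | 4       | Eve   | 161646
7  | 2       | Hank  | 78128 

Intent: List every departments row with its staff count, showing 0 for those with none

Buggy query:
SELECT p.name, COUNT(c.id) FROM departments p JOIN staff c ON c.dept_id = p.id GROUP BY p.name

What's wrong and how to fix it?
Bug: An inner join excludes parents with zero children

Fix: Use LEFT JOIN so parents without children still appear (COUNT(c.id) gives 0)

Corrected query:
SELECT p.name, COUNT(c.id) FROM departments p LEFT JOIN staff c ON c.dept_id = p.id GROUP BY p.name

Result:
name      | COUNT(c.id)
----------+------------
HR        | 3          
Legal     | 2          
Marketing | 0          
Sales     | 2          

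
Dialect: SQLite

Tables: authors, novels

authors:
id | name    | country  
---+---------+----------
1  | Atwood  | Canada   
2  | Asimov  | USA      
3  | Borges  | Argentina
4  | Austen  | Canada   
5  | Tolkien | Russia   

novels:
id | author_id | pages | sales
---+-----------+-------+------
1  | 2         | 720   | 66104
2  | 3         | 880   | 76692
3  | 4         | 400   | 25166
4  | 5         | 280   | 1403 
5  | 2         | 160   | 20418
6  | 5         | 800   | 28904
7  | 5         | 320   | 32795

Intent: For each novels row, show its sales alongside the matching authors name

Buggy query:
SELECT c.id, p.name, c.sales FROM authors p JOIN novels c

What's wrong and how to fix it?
Bug: JOIN with no ON clause produces a cartesian product; every novels row pairs with every authors row

Fix: Specify the join condition linking the foreign key to the parent id

Corrected query:
SELECT c.id, p.name, c.sales FROM authors p JOIN novels c ON c.author_id = p.id

Result:
id | name    | sales
---+---------+------
1  | Asimov  | 66104
2  | Borges  | 76692
3  | Austen  | 25166
4  | Tolkien | 1403 
5  | Asimov  | 20418
6  | Tolkien | 28904
7  | Tolkien | 32795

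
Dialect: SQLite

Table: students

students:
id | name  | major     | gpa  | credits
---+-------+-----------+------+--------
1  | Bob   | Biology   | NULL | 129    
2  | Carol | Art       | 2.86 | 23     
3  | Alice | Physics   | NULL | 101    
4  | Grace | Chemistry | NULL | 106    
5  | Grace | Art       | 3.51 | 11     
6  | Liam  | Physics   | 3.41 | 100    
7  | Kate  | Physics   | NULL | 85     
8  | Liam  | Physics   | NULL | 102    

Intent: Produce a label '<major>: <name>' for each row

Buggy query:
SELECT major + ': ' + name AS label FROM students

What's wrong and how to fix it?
Bug: SQLite uses || for string concatenation; + coerces text to numbers (yielding 0)

Fix: Use the || operator for string concatenation

Corrected query:
SELECT major || ': ' || name AS label FROM students

Result:
label           
----------------
Biology: Bob    
Art: Carol      
Physics: Alice  
Chemistry: Grace
Art: Grace      
Physics: Liam   
Physics: Kate   
Physics: Liam   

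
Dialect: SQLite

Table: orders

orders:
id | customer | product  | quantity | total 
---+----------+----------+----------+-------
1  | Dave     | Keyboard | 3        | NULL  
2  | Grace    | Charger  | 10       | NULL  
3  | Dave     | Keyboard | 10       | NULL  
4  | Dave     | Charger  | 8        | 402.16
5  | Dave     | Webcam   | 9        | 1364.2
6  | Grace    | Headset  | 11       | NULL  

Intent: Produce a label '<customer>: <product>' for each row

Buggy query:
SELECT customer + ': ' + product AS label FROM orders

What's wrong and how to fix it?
Bug: '+' is numeric addition; on text columns SQLite converts them to 0 instead of concatenating

Fix: Use the || operator for string concatenation

Corrected query:
SELECT customer || ': ' || product AS label FROM orders

Result:
label         
--------------
Dave: Keyboard
Grace: Charger
Dave: Keyboard
Dave: Charger 
Dave: Webcam  
Grace: Headset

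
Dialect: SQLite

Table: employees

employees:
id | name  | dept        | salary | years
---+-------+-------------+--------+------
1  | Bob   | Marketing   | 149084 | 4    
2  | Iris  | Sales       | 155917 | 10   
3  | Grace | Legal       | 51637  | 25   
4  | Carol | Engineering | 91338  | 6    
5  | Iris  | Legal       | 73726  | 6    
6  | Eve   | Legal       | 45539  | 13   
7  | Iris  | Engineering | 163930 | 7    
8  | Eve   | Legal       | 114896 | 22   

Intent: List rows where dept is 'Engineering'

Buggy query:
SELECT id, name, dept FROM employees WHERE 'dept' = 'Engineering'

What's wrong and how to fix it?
Bug: Single quotes denote string literals in SQL; the column name is being compared as a constant string

Fix: Reference the column as dept without single quotes

Corrected query:
SELECT id, name, dept FROM employees WHERE dept = 'Engineering'

Result:
id | name  | dept       
---+-------+------------
4  | Carol | Engineering
7  | Iris  | Engineering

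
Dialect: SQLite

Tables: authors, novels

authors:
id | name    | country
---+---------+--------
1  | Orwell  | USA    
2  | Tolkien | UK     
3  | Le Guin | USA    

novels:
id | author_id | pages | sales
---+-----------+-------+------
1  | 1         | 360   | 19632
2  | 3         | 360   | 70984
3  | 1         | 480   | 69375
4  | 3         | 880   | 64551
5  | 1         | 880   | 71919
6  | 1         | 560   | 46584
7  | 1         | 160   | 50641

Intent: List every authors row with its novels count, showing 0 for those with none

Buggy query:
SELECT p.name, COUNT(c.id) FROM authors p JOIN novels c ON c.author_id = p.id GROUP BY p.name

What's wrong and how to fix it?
Bug: An inner join excludes parents with zero children

Fix: Use LEFT JOIN so parents without children still appear (COUNT(c.id) gives 0)

Corrected query:
SELECT p.name, COUNT(c.id) FROM authors p LEFT JOIN novels c ON c.author_id = p.id GROUP BY p.name

Result:
name    | COUNT(c.id)
--------+------------
Le Guin | 2          
Orwell  | 5          
Tolkien | 0          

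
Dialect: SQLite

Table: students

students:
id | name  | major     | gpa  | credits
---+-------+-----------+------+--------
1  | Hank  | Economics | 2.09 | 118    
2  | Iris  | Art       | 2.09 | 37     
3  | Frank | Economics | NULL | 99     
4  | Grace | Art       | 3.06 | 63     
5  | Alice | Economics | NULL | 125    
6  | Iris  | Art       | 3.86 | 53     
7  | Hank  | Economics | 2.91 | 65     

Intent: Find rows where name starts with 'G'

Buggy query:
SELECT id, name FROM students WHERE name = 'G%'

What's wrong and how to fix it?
Bug: '=' compares the literal string including the % character; pattern matching needs LIKE

Fix: Replace '=' with LIKE so 'G%' is treated as a pattern

Corrected query:
SELECT id, name FROM students WHERE name LIKE 'G%'

Result:
id | name 
---+------
4  | Grace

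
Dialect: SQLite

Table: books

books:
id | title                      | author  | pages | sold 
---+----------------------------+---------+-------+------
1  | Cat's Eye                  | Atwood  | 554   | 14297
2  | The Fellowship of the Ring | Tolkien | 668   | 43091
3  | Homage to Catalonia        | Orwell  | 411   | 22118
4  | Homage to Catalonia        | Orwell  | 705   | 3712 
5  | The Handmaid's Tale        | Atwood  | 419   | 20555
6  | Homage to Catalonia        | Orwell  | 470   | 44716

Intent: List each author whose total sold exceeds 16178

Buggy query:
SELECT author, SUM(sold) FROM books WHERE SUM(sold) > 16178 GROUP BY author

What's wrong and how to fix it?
Bug: SUM(sold) is an aggregate, but WHERE filters rows before aggregation

Fix: Move the aggregate condition to a HAVING clause

Corrected query:
SELECT author, SUM(sold) FROM books GROUP BY author HAVING SUM(sold) > 16178

Result:
author  | SUM(sold)
--------+----------
Atwood  | 34852    
Orwell  | 70546    
Tolkien | 43091    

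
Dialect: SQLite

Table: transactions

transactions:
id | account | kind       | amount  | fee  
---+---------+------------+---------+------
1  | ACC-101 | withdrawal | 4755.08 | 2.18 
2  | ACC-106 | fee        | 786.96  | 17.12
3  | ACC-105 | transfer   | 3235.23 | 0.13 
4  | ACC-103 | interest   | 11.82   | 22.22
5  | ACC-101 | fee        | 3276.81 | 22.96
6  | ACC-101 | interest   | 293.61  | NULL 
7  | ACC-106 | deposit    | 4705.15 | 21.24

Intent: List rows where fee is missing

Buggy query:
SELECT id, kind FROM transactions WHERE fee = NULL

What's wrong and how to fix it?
Bug: Comparing to NULL with '=' never matches; NULL = NULL is unknown, not true

Fix: Replace '= NULL' with 'IS NULL'

Corrected query:
SELECT id, kind FROM transactions WHERE fee IS NULL

Result:
id | kind    
---+---------
6  | interest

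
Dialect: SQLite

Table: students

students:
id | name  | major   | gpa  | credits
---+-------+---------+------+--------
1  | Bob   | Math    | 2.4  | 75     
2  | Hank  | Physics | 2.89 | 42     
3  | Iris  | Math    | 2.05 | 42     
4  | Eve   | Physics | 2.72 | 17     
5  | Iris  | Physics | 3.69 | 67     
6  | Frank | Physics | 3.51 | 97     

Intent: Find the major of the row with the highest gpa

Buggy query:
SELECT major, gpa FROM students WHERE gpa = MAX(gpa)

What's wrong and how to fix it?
Bug: WHERE is evaluated per row; an aggregate over the whole table isn't defined there

Fix: Use a subquery: WHERE gpa = (SELECT MAX(gpa) FROM students)

Corrected query:
SELECT major, gpa FROM students WHERE gpa = (SELECT MAX(gpa) FROM students)

Result:
major   | gpa 
--------+-----
Physics | 3.69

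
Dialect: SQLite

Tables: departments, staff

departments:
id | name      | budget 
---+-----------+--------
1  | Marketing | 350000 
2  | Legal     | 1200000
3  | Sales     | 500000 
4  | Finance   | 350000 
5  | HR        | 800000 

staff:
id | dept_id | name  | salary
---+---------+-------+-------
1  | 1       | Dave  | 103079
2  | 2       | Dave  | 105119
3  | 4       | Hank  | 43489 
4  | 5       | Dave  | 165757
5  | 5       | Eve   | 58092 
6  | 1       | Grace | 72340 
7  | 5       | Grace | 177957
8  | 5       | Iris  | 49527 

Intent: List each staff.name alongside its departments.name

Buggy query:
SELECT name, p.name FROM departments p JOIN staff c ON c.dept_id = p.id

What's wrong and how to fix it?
Bug: Both tables have a 'name' column; the unqualified reference is ambiguous

Fix: Prefix ambiguous columns with the table alias

Corrected query:
SELECT c.name, p.name FROM departments p JOIN staff c ON c.dept_id = p.id

Result:
name  | name     
------+----------
Dave  | Marketing
Dave  | Legal    
Hank  | Finance  
Dave  | HR       
Eve   | HR       
Grace | Marketing
Grace | HR       
Iris  | HR       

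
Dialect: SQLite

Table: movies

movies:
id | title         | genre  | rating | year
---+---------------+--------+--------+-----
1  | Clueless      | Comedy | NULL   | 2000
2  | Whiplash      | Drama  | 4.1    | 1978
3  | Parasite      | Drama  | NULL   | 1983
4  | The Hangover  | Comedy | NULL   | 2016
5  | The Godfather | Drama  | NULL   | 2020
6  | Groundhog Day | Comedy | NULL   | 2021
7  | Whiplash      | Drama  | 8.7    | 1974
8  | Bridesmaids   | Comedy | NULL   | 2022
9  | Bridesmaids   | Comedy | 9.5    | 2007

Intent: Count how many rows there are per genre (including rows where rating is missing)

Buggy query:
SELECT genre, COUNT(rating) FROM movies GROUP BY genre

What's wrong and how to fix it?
Bug: COUNT(column) counts non-NULL values only; rows with NULL rating aren't counted

Fix: Use COUNT(*) to count all rows regardless of NULL

Corrected query:
SELECT genre, COUNT(*) FROM movies GROUP BY genre

Result:
genre  | COUNT(*)
-------+---------
Comedy | 5       
Drama  | 4       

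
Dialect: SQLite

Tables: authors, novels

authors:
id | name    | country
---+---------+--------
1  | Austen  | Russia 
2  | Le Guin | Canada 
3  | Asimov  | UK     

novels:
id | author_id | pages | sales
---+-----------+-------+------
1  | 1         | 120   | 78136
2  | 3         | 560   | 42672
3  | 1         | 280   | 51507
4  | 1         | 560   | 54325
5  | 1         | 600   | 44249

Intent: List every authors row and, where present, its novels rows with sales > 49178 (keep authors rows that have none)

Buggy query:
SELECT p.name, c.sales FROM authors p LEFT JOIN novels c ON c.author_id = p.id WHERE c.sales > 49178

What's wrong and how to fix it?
Bug: Filtering c.sales in WHERE discards the NULL rows produced by LEFT JOIN, turning it into an inner join

Fix: Move the right-table condition into the ON clause so unmatched parents are kept

Corrected query:
SELECT p.name, c.sales FROM authors p LEFT JOIN novels c ON c.author_id = p.id AND c.sales > 49178

Result:
name    | sales
--------+------
Austen  | 51507
Austen  | 54325
Austen  | 78136
Le Guin | NULL 
Asimov  | NULL 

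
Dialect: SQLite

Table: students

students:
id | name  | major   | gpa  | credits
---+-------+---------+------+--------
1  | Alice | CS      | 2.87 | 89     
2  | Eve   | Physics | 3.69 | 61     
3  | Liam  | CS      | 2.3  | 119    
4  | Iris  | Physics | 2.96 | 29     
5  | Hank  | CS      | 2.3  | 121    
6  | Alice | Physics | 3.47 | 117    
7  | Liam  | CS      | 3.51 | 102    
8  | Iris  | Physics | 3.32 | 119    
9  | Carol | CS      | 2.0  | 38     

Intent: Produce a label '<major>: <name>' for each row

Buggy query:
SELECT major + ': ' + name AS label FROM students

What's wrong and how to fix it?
Bug: SQLite uses || for string concatenation; + coerces text to numbers (yielding 0)

Fix: Replace + with || to concatenate text

Corrected query:
SELECT major || ': ' || name AS label FROM students

Result:
label         
--------------
CS: Alice     
Physics: Eve  
CS: Liam      
Physics: Iris 
CS: Hank      
Physics: Alice
CS: Liam      
Physics: Iris 
CS: Carol     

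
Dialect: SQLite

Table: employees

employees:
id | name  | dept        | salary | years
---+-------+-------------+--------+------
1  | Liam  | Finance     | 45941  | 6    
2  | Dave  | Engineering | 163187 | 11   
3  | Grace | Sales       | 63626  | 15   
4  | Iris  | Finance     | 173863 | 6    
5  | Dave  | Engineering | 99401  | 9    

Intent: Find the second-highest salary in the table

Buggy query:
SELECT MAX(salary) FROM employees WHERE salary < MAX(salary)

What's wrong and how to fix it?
Bug: The inner MAX is an aggregate inside WHERE, which is not allowed

Fix: Compute the overall MAX in a subquery, then take MAX of rows below it

Corrected query:
SELECT MAX(salary) FROM employees WHERE salary < (SELECT MAX(salary) FROM employees)

Result:
MAX(salary)
-----------
163187     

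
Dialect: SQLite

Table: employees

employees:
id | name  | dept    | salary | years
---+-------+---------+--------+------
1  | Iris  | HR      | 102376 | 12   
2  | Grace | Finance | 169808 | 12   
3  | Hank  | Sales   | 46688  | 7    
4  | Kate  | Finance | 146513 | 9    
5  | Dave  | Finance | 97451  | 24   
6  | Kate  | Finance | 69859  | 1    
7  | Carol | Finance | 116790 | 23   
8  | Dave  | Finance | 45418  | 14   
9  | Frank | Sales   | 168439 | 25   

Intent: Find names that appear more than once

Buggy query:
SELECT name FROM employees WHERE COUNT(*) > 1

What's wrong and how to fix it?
Bug: WHERE can't reference COUNT(*); aggregates are computed after WHERE

Fix: Group first, then use HAVING for the count condition

Corrected query:
SELECT name FROM employees GROUP BY name HAVING COUNT(*) > 1

Result:
name
----
Dave
Kate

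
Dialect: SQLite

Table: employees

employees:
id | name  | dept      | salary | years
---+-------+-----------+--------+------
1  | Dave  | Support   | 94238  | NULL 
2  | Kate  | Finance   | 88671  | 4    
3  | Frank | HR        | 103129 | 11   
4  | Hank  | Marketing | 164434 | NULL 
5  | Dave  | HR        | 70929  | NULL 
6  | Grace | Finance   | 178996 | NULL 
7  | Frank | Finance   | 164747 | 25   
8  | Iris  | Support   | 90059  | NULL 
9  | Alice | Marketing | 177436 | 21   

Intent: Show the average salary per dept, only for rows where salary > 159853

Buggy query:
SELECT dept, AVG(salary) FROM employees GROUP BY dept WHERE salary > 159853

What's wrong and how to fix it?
Bug: WHERE cannot follow GROUP BY

Fix: Place WHERE between FROM and GROUP BY

Corrected query:
SELECT dept, AVG(salary) FROM employees WHERE salary > 159853 GROUP BY dept

Result:
dept      | AVG(salary)
----------+------------
Finance   | 171871.5   
Marketing | 170935     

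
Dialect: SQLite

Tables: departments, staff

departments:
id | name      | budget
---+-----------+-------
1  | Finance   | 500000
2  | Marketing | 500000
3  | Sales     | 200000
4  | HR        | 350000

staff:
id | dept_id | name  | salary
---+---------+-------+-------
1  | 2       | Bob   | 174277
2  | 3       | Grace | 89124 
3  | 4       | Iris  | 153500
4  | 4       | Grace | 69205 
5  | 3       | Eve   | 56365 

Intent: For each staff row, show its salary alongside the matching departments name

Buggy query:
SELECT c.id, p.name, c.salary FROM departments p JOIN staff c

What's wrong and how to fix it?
Bug: JOIN with no ON clause produces a cartesian product; every staff row pairs with every departments row

Fix: Specify the join condition linking the foreign key to the parent id

Corrected query:
SELECT c.id, p.name, c.salary FROM departments p JOIN staff c ON c.dept_id = p.id

Result:
id | name      | salary
---+-----------+-------
1  | Marketing | 174277
2  | Sales     | 89124 
3  | HR        | 153500
4  | HR        | 69205 
5  | Sales     | 56365 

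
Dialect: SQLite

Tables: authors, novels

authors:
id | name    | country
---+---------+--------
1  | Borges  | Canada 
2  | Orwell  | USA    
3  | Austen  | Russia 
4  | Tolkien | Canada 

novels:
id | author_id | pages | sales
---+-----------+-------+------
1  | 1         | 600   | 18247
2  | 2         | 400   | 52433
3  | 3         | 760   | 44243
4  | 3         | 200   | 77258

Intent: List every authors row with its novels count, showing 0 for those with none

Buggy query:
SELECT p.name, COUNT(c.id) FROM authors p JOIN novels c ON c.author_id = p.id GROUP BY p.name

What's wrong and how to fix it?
Bug: INNER JOIN drops authors rows that have no matching novels rows

Fix: Use LEFT JOIN so parents without children still appear (COUNT(c.id) gives 0)

Corrected query:
SELECT p.name, COUNT(c.id) FROM authors p LEFT JOIN novels c ON c.author_id = p.id GROUP BY p.name

Result:
name    | COUNT(c.id)
--------+------------
Austen  | 2          
Borges  | 1          
Orwell  | 1          
Tolkien | 0          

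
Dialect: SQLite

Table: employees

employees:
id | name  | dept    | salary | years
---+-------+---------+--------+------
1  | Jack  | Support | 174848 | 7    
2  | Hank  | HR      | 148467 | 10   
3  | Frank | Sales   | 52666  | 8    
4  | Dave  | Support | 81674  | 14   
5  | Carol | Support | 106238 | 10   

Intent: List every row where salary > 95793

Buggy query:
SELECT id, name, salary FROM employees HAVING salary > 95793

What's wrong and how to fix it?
Bug: This is a non-aggregate query (no GROUP BY, no aggregates), so in SQLite the HAVING clause is invalid here; a row-level condition belongs in WHERE

Fix: Replace HAVING with WHERE since the condition applies to individual rows

Corrected query:
SELECT id, name, salary FROM employees WHERE salary > 95793

Result:
id | name  | salary
---+-------+-------
1  | Jack  | 174848
2  | Hank  | 148467
5  | Carol | 106238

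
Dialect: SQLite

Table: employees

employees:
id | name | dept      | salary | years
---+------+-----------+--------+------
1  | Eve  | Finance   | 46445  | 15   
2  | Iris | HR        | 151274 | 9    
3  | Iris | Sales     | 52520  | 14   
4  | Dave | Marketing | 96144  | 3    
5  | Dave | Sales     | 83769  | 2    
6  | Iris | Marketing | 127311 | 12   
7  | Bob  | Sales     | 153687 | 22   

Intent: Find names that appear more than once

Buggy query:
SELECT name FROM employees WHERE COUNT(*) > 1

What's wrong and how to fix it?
Bug: WHERE can't reference COUNT(*); aggregates are computed after WHERE

Fix: Group first, then use HAVING for the count condition

Corrected query:
SELECT name FROM employees GROUP BY name HAVING COUNT(*) > 1

Result:
name
----
Dave
Iris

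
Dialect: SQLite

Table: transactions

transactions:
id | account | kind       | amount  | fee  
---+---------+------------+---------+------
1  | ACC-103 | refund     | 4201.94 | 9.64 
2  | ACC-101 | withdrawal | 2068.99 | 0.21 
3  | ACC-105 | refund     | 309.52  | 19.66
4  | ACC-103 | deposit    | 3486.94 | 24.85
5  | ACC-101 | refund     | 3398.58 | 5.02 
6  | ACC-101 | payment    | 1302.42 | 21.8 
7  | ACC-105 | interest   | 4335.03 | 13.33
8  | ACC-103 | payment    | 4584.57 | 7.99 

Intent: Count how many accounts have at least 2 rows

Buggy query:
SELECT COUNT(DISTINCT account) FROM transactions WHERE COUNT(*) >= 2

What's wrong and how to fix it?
Bug: WHERE filters individual rows, not groups, so a group-level COUNT is invalid there

Fix: Use a subquery that GROUPs and filters with HAVING, then count its rows

Corrected query:
SELECT COUNT(*) FROM (SELECT account FROM transactions GROUP BY account HAVING COUNT(*) >= 2)

Result:
COUNT(*)
--------
3       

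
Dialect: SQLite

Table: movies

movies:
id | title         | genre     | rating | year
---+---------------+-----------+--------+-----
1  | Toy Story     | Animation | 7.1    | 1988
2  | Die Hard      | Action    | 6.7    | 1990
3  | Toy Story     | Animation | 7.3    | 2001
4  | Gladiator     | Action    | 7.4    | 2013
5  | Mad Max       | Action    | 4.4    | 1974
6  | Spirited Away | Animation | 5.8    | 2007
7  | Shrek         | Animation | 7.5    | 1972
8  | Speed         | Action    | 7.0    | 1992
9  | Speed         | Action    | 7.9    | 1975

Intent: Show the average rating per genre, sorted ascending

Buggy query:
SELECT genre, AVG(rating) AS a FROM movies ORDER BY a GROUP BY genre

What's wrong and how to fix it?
Bug: GROUP BY must precede ORDER BY

Fix: Reorder: SELECT … FROM … GROUP BY … ORDER BY …

Corrected query:
SELECT genre, AVG(rating) AS a FROM movies GROUP BY genre ORDER BY a

Result:
genre     | a    
----------+------
Action    | 6.68 
Animation | 6.925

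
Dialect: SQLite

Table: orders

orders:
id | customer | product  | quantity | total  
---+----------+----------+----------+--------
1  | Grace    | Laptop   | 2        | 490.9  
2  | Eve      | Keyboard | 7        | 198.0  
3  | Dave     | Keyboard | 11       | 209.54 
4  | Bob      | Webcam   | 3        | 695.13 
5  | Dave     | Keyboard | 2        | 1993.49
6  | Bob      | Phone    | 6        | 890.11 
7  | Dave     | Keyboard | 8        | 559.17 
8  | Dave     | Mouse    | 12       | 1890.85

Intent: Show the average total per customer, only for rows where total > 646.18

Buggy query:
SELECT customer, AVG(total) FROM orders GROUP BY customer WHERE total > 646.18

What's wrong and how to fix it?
Bug: Row-level WHERE must come before GROUP BY in the clause order

Fix: Place WHERE between FROM and GROUP BY

Corrected query:
SELECT customer, AVG(total) FROM orders WHERE total > 646.18 GROUP BY customer

Result:
customer | AVG(total)
---------+-----------
Bob      | 792.62    
Dave     | 1942.17   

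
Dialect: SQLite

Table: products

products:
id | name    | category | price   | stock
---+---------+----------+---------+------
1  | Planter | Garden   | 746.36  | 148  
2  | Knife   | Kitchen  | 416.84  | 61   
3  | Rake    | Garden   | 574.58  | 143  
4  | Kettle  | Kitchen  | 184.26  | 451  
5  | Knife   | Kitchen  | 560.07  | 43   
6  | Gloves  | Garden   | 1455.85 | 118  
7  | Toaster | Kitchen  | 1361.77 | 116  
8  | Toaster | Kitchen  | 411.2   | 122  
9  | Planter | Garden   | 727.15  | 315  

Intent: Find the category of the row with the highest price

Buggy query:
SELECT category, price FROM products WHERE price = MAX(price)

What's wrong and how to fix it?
Bug: MAX(price) is an aggregate and cannot be used directly in WHERE

Fix: Use a subquery: WHERE price = (SELECT MAX(price) FROM products)

Corrected query:
SELECT category, price FROM products WHERE price = (SELECT MAX(price) FROM products)

Result:
category | price  
---------+--------
Garden   | 1455.85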